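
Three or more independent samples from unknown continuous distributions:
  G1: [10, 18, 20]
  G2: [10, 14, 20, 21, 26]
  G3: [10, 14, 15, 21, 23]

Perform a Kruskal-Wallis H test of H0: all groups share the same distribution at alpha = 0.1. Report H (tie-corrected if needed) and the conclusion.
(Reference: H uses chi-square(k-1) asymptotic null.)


Step 1: Combine all N = 13 observations and assign midranks.
sorted (value, group, rank): (10,G1,2), (10,G2,2), (10,G3,2), (14,G2,4.5), (14,G3,4.5), (15,G3,6), (18,G1,7), (20,G1,8.5), (20,G2,8.5), (21,G2,10.5), (21,G3,10.5), (23,G3,12), (26,G2,13)
Step 2: Sum ranks within each group.
R_1 = 17.5 (n_1 = 3)
R_2 = 38.5 (n_2 = 5)
R_3 = 35 (n_3 = 5)
Step 3: H = 12/(N(N+1)) * sum(R_i^2/n_i) - 3(N+1)
     = 12/(13*14) * (17.5^2/3 + 38.5^2/5 + 35^2/5) - 3*14
     = 0.065934 * 643.533 - 42
     = 0.430769.
Step 4: Ties present; correction factor C = 1 - 42/(13^3 - 13) = 0.980769. Corrected H = 0.430769 / 0.980769 = 0.439216.
Step 5: Under H0, H ~ chi^2(2); p-value = 0.802834.
Step 6: alpha = 0.1. fail to reject H0.

H = 0.4392, df = 2, p = 0.802834, fail to reject H0.


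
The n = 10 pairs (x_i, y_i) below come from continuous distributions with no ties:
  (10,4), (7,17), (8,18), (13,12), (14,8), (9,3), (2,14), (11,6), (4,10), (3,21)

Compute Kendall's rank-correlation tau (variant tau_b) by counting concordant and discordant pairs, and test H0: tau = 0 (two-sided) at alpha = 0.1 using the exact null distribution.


Step 1: Enumerate the 45 unordered pairs (i,j) with i<j and classify each by sign(x_j-x_i) * sign(y_j-y_i).
  (1,2):dx=-3,dy=+13->D; (1,3):dx=-2,dy=+14->D; (1,4):dx=+3,dy=+8->C; (1,5):dx=+4,dy=+4->C
  (1,6):dx=-1,dy=-1->C; (1,7):dx=-8,dy=+10->D; (1,8):dx=+1,dy=+2->C; (1,9):dx=-6,dy=+6->D
  (1,10):dx=-7,dy=+17->D; (2,3):dx=+1,dy=+1->C; (2,4):dx=+6,dy=-5->D; (2,5):dx=+7,dy=-9->D
  (2,6):dx=+2,dy=-14->D; (2,7):dx=-5,dy=-3->C; (2,8):dx=+4,dy=-11->D; (2,9):dx=-3,dy=-7->C
  (2,10):dx=-4,dy=+4->D; (3,4):dx=+5,dy=-6->D; (3,5):dx=+6,dy=-10->D; (3,6):dx=+1,dy=-15->D
  (3,7):dx=-6,dy=-4->C; (3,8):dx=+3,dy=-12->D; (3,9):dx=-4,dy=-8->C; (3,10):dx=-5,dy=+3->D
  (4,5):dx=+1,dy=-4->D; (4,6):dx=-4,dy=-9->C; (4,7):dx=-11,dy=+2->D; (4,8):dx=-2,dy=-6->C
  (4,9):dx=-9,dy=-2->C; (4,10):dx=-10,dy=+9->D; (5,6):dx=-5,dy=-5->C; (5,7):dx=-12,dy=+6->D
  (5,8):dx=-3,dy=-2->C; (5,9):dx=-10,dy=+2->D; (5,10):dx=-11,dy=+13->D; (6,7):dx=-7,dy=+11->D
  (6,8):dx=+2,dy=+3->C; (6,9):dx=-5,dy=+7->D; (6,10):dx=-6,dy=+18->D; (7,8):dx=+9,dy=-8->D
  (7,9):dx=+2,dy=-4->D; (7,10):dx=+1,dy=+7->C; (8,9):dx=-7,dy=+4->D; (8,10):dx=-8,dy=+15->D
  (9,10):dx=-1,dy=+11->D
Step 2: C = 16, D = 29, total pairs = 45.
Step 3: tau = (C - D)/(n(n-1)/2) = (16 - 29)/45 = -0.288889.
Step 4: Exact two-sided p-value (enumerate n! = 3628800 permutations of y under H0): p = 0.291248.
Step 5: alpha = 0.1. fail to reject H0.

tau_b = -0.2889 (C=16, D=29), p = 0.291248, fail to reject H0.


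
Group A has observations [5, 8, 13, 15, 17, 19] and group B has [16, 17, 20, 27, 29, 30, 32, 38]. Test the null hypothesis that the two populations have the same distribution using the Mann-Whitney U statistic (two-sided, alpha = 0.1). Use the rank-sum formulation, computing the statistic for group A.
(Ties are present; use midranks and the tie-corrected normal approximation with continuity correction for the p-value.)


Step 1: Combine and sort all 14 observations; assign midranks.
sorted (value, group): (5,X), (8,X), (13,X), (15,X), (16,Y), (17,X), (17,Y), (19,X), (20,Y), (27,Y), (29,Y), (30,Y), (32,Y), (38,Y)
ranks: 5->1, 8->2, 13->3, 15->4, 16->5, 17->6.5, 17->6.5, 19->8, 20->9, 27->10, 29->11, 30->12, 32->13, 38->14
Step 2: Rank sum for X: R1 = 1 + 2 + 3 + 4 + 6.5 + 8 = 24.5.
Step 3: U_X = R1 - n1(n1+1)/2 = 24.5 - 6*7/2 = 24.5 - 21 = 3.5.
       U_Y = n1*n2 - U_X = 48 - 3.5 = 44.5.
Step 4: Ties are present, so use the tie-corrected normal approximation (with continuity correction) for the p-value.
Step 5: p-value = 0.009743; compare to alpha = 0.1. reject H0.

U_X = 3.5, p = 0.009743, reject H0 at alpha = 0.1.


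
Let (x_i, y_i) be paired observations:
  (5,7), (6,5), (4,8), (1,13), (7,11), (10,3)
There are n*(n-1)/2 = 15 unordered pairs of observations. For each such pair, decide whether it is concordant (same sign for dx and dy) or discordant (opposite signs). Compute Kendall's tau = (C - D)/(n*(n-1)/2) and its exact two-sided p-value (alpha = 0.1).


Step 1: Enumerate the 15 unordered pairs (i,j) with i<j and classify each by sign(x_j-x_i) * sign(y_j-y_i).
  (1,2):dx=+1,dy=-2->D; (1,3):dx=-1,dy=+1->D; (1,4):dx=-4,dy=+6->D; (1,5):dx=+2,dy=+4->C
  (1,6):dx=+5,dy=-4->D; (2,3):dx=-2,dy=+3->D; (2,4):dx=-5,dy=+8->D; (2,5):dx=+1,dy=+6->C
  (2,6):dx=+4,dy=-2->D; (3,4):dx=-3,dy=+5->D; (3,5):dx=+3,dy=+3->C; (3,6):dx=+6,dy=-5->D
  (4,5):dx=+6,dy=-2->D; (4,6):dx=+9,dy=-10->D; (5,6):dx=+3,dy=-8->D
Step 2: C = 3, D = 12, total pairs = 15.
Step 3: tau = (C - D)/(n(n-1)/2) = (3 - 12)/15 = -0.600000.
Step 4: Exact two-sided p-value (enumerate n! = 720 permutations of y under H0): p = 0.136111.
Step 5: alpha = 0.1. fail to reject H0.

tau_b = -0.6000 (C=3, D=12), p = 0.136111, fail to reject H0.


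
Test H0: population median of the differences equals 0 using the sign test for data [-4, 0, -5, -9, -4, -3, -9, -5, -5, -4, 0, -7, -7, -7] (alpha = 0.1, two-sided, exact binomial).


Step 1: Discard zero differences. Original n = 14; n_eff = number of nonzero differences = 12.
Nonzero differences (with sign): -4, -5, -9, -4, -3, -9, -5, -5, -4, -7, -7, -7
Step 2: Count signs: positive = 0, negative = 12.
Step 3: Under H0: P(positive) = 0.5, so the number of positives S ~ Bin(12, 0.5).
Step 4: Two-sided exact p-value = sum of Bin(12,0.5) probabilities at or below the observed probability = 0.000488.
Step 5: alpha = 0.1. reject H0.

n_eff = 12, pos = 0, neg = 12, p = 0.000488, reject H0.


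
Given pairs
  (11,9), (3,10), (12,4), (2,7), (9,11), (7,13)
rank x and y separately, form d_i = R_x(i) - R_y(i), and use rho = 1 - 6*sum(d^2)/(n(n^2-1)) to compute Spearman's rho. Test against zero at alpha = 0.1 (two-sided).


Step 1: Rank x and y separately (midranks; no ties here).
rank(x): 11->5, 3->2, 12->6, 2->1, 9->4, 7->3
rank(y): 9->3, 10->4, 4->1, 7->2, 11->5, 13->6
Step 2: d_i = R_x(i) - R_y(i); compute d_i^2.
  (5-3)^2=4, (2-4)^2=4, (6-1)^2=25, (1-2)^2=1, (4-5)^2=1, (3-6)^2=9
sum(d^2) = 44.
Step 3: rho = 1 - 6*44 / (6*(6^2 - 1)) = 1 - 264/210 = -0.257143.
Step 4: Under H0, t = rho * sqrt((n-2)/(1-rho^2)) = -0.5322 ~ t(4).
Step 5: Two-sided p-value from the t-distribution with 4 df = 0.622787.
Step 6: alpha = 0.1. fail to reject H0.

rho = -0.2571, p = 0.622787, fail to reject H0 at alpha = 0.1.


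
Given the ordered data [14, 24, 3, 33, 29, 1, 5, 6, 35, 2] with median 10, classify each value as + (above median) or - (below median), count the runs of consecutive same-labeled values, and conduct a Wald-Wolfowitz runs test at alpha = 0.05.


Step 1: Compute median = 10; label A = above, B = below.
Labels in order: AABAABBBAB  (n_A = 5, n_B = 5)
Step 2: Count runs R = 6.
Step 3: Under H0 (random ordering), E[R] = 2*n_A*n_B/(n_A+n_B) + 1 = 2*5*5/10 + 1 = 6.0000.
        Var[R] = 2*n_A*n_B*(2*n_A*n_B - n_A - n_B) / ((n_A+n_B)^2 * (n_A+n_B-1)) = 2000/900 = 2.2222.
        SD[R] = 1.4907.
Step 4: R = E[R], so z = 0 with no continuity correction.
Step 5: Two-sided p-value via normal approximation = 2*(1 - Phi(|z|)) = 1.000000.
Step 6: alpha = 0.05. fail to reject H0.

R = 6, z = 0.0000, p = 1.000000, fail to reject H0.


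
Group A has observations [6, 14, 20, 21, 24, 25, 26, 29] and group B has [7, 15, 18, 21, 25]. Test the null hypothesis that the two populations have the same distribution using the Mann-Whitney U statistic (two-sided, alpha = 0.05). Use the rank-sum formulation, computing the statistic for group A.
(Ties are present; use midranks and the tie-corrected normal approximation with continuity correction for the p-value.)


Step 1: Combine and sort all 13 observations; assign midranks.
sorted (value, group): (6,X), (7,Y), (14,X), (15,Y), (18,Y), (20,X), (21,X), (21,Y), (24,X), (25,X), (25,Y), (26,X), (29,X)
ranks: 6->1, 7->2, 14->3, 15->4, 18->5, 20->6, 21->7.5, 21->7.5, 24->9, 25->10.5, 25->10.5, 26->12, 29->13
Step 2: Rank sum for X: R1 = 1 + 3 + 6 + 7.5 + 9 + 10.5 + 12 + 13 = 62.
Step 3: U_X = R1 - n1(n1+1)/2 = 62 - 8*9/2 = 62 - 36 = 26.
       U_Y = n1*n2 - U_X = 40 - 26 = 14.
Step 4: Ties are present, so use the tie-corrected normal approximation (with continuity correction) for the p-value.
Step 5: p-value = 0.419471; compare to alpha = 0.05. fail to reject H0.

U_X = 26, p = 0.419471, fail to reject H0 at alpha = 0.05.


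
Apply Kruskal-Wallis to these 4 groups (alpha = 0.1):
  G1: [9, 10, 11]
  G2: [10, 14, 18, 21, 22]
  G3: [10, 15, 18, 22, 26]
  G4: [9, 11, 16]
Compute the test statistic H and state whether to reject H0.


Step 1: Combine all N = 16 observations and assign midranks.
sorted (value, group, rank): (9,G1,1.5), (9,G4,1.5), (10,G1,4), (10,G2,4), (10,G3,4), (11,G1,6.5), (11,G4,6.5), (14,G2,8), (15,G3,9), (16,G4,10), (18,G2,11.5), (18,G3,11.5), (21,G2,13), (22,G2,14.5), (22,G3,14.5), (26,G3,16)
Step 2: Sum ranks within each group.
R_1 = 12 (n_1 = 3)
R_2 = 51 (n_2 = 5)
R_3 = 55 (n_3 = 5)
R_4 = 18 (n_4 = 3)
Step 3: H = 12/(N(N+1)) * sum(R_i^2/n_i) - 3(N+1)
     = 12/(16*17) * (12^2/3 + 51^2/5 + 55^2/5 + 18^2/3) - 3*17
     = 0.044118 * 1281.2 - 51
     = 5.523529.
Step 4: Ties present; correction factor C = 1 - 48/(16^3 - 16) = 0.988235. Corrected H = 5.523529 / 0.988235 = 5.589286.
Step 5: Under H0, H ~ chi^2(3); p-value = 0.133395.
Step 6: alpha = 0.1. fail to reject H0.

H = 5.5893, df = 3, p = 0.133395, fail to reject H0.


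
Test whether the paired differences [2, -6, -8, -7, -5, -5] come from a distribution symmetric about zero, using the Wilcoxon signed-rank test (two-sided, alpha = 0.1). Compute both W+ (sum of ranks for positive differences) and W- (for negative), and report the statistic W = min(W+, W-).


Step 1: Drop any zero differences (none here) and take |d_i|.
|d| = [2, 6, 8, 7, 5, 5]
Step 2: Midrank |d_i| (ties get averaged ranks).
ranks: |2|->1, |6|->4, |8|->6, |7|->5, |5|->2.5, |5|->2.5
Step 3: Attach original signs; sum ranks with positive sign and with negative sign.
W+ = 1 = 1
W- = 4 + 6 + 5 + 2.5 + 2.5 = 20
(Check: W+ + W- = 21 should equal n(n+1)/2 = 21.)
Step 4: Test statistic W = min(W+, W-) = 1.
Step 5: Ties in |d|, so use the tie-corrected normal approximation.
        E[W] = n(n+1)/4 = 6*7/4 = 10.5.
        Tie groups: |d|=5 (t=2); sum(t^3 - t) = 6.
        Var[W] = n(n+1)(2n+1)/24 - sum(t^3-t)/48 = 546/24 - 6/48 = 22.625.
        z = (W - E[W]) / sqrt(Var[W]) = (1 - 10.5) / 4.7566 = -1.9972.
        Two-sided p = 2*Phi(z) = 0.045800.
Step 6: alpha = 0.1. reject H0.

W+ = 1, W- = 20, W = min = 1, p = 0.045800, reject H0.


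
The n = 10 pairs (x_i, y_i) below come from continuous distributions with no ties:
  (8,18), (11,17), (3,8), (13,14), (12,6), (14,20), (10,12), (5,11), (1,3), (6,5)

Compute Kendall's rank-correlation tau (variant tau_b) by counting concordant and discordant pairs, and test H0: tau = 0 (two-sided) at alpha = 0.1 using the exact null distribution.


Step 1: Enumerate the 45 unordered pairs (i,j) with i<j and classify each by sign(x_j-x_i) * sign(y_j-y_i).
  (1,2):dx=+3,dy=-1->D; (1,3):dx=-5,dy=-10->C; (1,4):dx=+5,dy=-4->D; (1,5):dx=+4,dy=-12->D
  (1,6):dx=+6,dy=+2->C; (1,7):dx=+2,dy=-6->D; (1,8):dx=-3,dy=-7->C; (1,9):dx=-7,dy=-15->C
  (1,10):dx=-2,dy=-13->C; (2,3):dx=-8,dy=-9->C; (2,4):dx=+2,dy=-3->D; (2,5):dx=+1,dy=-11->D
  (2,6):dx=+3,dy=+3->C; (2,7):dx=-1,dy=-5->C; (2,8):dx=-6,dy=-6->C; (2,9):dx=-10,dy=-14->C
  (2,10):dx=-5,dy=-12->C; (3,4):dx=+10,dy=+6->C; (3,5):dx=+9,dy=-2->D; (3,6):dx=+11,dy=+12->C
  (3,7):dx=+7,dy=+4->C; (3,8):dx=+2,dy=+3->C; (3,9):dx=-2,dy=-5->C; (3,10):dx=+3,dy=-3->D
  (4,5):dx=-1,dy=-8->C; (4,6):dx=+1,dy=+6->C; (4,7):dx=-3,dy=-2->C; (4,8):dx=-8,dy=-3->C
  (4,9):dx=-12,dy=-11->C; (4,10):dx=-7,dy=-9->C; (5,6):dx=+2,dy=+14->C; (5,7):dx=-2,dy=+6->D
  (5,8):dx=-7,dy=+5->D; (5,9):dx=-11,dy=-3->C; (5,10):dx=-6,dy=-1->C; (6,7):dx=-4,dy=-8->C
  (6,8):dx=-9,dy=-9->C; (6,9):dx=-13,dy=-17->C; (6,10):dx=-8,dy=-15->C; (7,8):dx=-5,dy=-1->C
  (7,9):dx=-9,dy=-9->C; (7,10):dx=-4,dy=-7->C; (8,9):dx=-4,dy=-8->C; (8,10):dx=+1,dy=-6->D
  (9,10):dx=+5,dy=+2->C
Step 2: C = 34, D = 11, total pairs = 45.
Step 3: tau = (C - D)/(n(n-1)/2) = (34 - 11)/45 = 0.511111.
Step 4: Exact two-sided p-value (enumerate n! = 3628800 permutations of y under H0): p = 0.046623.
Step 5: alpha = 0.1. reject H0.

tau_b = 0.5111 (C=34, D=11), p = 0.046623, reject H0.


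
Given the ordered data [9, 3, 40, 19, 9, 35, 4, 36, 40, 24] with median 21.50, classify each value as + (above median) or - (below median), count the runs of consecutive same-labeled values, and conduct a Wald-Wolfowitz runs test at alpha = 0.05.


Step 1: Compute median = 21.50; label A = above, B = below.
Labels in order: BBABBABAAA  (n_A = 5, n_B = 5)
Step 2: Count runs R = 6.
Step 3: Under H0 (random ordering), E[R] = 2*n_A*n_B/(n_A+n_B) + 1 = 2*5*5/10 + 1 = 6.0000.
        Var[R] = 2*n_A*n_B*(2*n_A*n_B - n_A - n_B) / ((n_A+n_B)^2 * (n_A+n_B-1)) = 2000/900 = 2.2222.
        SD[R] = 1.4907.
Step 4: R = E[R], so z = 0 with no continuity correction.
Step 5: Two-sided p-value via normal approximation = 2*(1 - Phi(|z|)) = 1.000000.
Step 6: alpha = 0.05. fail to reject H0.

R = 6, z = 0.0000, p = 1.000000, fail to reject H0.


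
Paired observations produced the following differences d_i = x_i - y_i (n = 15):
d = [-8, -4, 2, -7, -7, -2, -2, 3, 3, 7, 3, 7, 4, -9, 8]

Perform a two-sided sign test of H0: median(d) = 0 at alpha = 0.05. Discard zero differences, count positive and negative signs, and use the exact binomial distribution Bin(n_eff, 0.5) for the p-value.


Step 1: Discard zero differences. Original n = 15; n_eff = number of nonzero differences = 15.
Nonzero differences (with sign): -8, -4, +2, -7, -7, -2, -2, +3, +3, +7, +3, +7, +4, -9, +8
Step 2: Count signs: positive = 8, negative = 7.
Step 3: Under H0: P(positive) = 0.5, so the number of positives S ~ Bin(15, 0.5).
Step 4: Two-sided exact p-value = sum of Bin(15,0.5) probabilities at or below the observed probability = 1.000000.
Step 5: alpha = 0.05. fail to reject H0.

n_eff = 15, pos = 8, neg = 7, p = 1.000000, fail to reject H0.


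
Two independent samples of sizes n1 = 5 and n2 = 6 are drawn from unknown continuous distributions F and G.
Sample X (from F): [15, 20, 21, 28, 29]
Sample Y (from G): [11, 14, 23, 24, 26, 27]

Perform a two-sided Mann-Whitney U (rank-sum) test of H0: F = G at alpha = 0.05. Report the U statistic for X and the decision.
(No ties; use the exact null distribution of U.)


Step 1: Combine and sort all 11 observations; assign midranks.
sorted (value, group): (11,Y), (14,Y), (15,X), (20,X), (21,X), (23,Y), (24,Y), (26,Y), (27,Y), (28,X), (29,X)
ranks: 11->1, 14->2, 15->3, 20->4, 21->5, 23->6, 24->7, 26->8, 27->9, 28->10, 29->11
Step 2: Rank sum for X: R1 = 3 + 4 + 5 + 10 + 11 = 33.
Step 3: U_X = R1 - n1(n1+1)/2 = 33 - 5*6/2 = 33 - 15 = 18.
       U_Y = n1*n2 - U_X = 30 - 18 = 12.
Step 4: No ties, so the exact null distribution of U (based on enumerating the C(11,5) = 462 equally likely rank assignments) gives the two-sided p-value.
Step 5: p-value = 0.662338; compare to alpha = 0.05. fail to reject H0.

U_X = 18, p = 0.662338, fail to reject H0 at alpha = 0.05.


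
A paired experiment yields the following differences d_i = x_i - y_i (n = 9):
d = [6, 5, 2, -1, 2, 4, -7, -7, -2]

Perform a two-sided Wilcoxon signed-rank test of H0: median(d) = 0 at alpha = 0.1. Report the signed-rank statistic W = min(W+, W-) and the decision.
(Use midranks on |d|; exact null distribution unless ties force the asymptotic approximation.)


Step 1: Drop any zero differences (none here) and take |d_i|.
|d| = [6, 5, 2, 1, 2, 4, 7, 7, 2]
Step 2: Midrank |d_i| (ties get averaged ranks).
ranks: |6|->7, |5|->6, |2|->3, |1|->1, |2|->3, |4|->5, |7|->8.5, |7|->8.5, |2|->3
Step 3: Attach original signs; sum ranks with positive sign and with negative sign.
W+ = 7 + 6 + 3 + 3 + 5 = 24
W- = 1 + 8.5 + 8.5 + 3 = 21
(Check: W+ + W- = 45 should equal n(n+1)/2 = 45.)
Step 4: Test statistic W = min(W+, W-) = 21.
Step 5: Ties in |d|, so use the tie-corrected normal approximation.
        E[W] = n(n+1)/4 = 9*10/4 = 22.5.
        Tie groups: |d|=2 (t=3), |d|=7 (t=2); sum(t^3 - t) = 30.
        Var[W] = n(n+1)(2n+1)/24 - sum(t^3-t)/48 = 1710/24 - 30/48 = 70.625.
        z = (W - E[W]) / sqrt(Var[W]) = (21 - 22.5) / 8.4039 = -0.1785.
        Two-sided p = 2*Phi(z) = 0.858339.
Step 6: alpha = 0.1. fail to reject H0.

W+ = 24, W- = 21, W = min = 21, p = 0.858339, fail to reject H0.


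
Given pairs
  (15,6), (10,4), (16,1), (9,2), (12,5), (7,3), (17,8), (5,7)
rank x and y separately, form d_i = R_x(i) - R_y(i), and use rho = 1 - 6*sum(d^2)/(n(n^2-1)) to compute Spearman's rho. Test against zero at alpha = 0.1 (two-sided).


Step 1: Rank x and y separately (midranks; no ties here).
rank(x): 15->6, 10->4, 16->7, 9->3, 12->5, 7->2, 17->8, 5->1
rank(y): 6->6, 4->4, 1->1, 2->2, 5->5, 3->3, 8->8, 7->7
Step 2: d_i = R_x(i) - R_y(i); compute d_i^2.
  (6-6)^2=0, (4-4)^2=0, (7-1)^2=36, (3-2)^2=1, (5-5)^2=0, (2-3)^2=1, (8-8)^2=0, (1-7)^2=36
sum(d^2) = 74.
Step 3: rho = 1 - 6*74 / (8*(8^2 - 1)) = 1 - 444/504 = 0.119048.
Step 4: Under H0, t = rho * sqrt((n-2)/(1-rho^2)) = 0.2937 ~ t(6).
Step 5: Two-sided p-value from the t-distribution with 6 df = 0.778886.
Step 6: alpha = 0.1. fail to reject H0.

rho = 0.1190, p = 0.778886, fail to reject H0 at alpha = 0.1.


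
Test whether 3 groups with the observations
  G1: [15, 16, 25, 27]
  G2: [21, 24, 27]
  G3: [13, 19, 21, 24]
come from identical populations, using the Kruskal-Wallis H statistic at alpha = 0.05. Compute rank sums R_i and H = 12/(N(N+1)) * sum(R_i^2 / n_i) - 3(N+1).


Step 1: Combine all N = 11 observations and assign midranks.
sorted (value, group, rank): (13,G3,1), (15,G1,2), (16,G1,3), (19,G3,4), (21,G2,5.5), (21,G3,5.5), (24,G2,7.5), (24,G3,7.5), (25,G1,9), (27,G1,10.5), (27,G2,10.5)
Step 2: Sum ranks within each group.
R_1 = 24.5 (n_1 = 4)
R_2 = 23.5 (n_2 = 3)
R_3 = 18 (n_3 = 4)
Step 3: H = 12/(N(N+1)) * sum(R_i^2/n_i) - 3(N+1)
     = 12/(11*12) * (24.5^2/4 + 23.5^2/3 + 18^2/4) - 3*12
     = 0.090909 * 415.146 - 36
     = 1.740530.
Step 4: Ties present; correction factor C = 1 - 18/(11^3 - 11) = 0.986364. Corrected H = 1.740530 / 0.986364 = 1.764593.
Step 5: Under H0, H ~ chi^2(2); p-value = 0.413831.
Step 6: alpha = 0.05. fail to reject H0.

H = 1.7646, df = 2, p = 0.413831, fail to reject H0.


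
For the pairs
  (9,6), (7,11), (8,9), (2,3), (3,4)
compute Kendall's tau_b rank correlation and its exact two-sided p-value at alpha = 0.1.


Step 1: Enumerate the 10 unordered pairs (i,j) with i<j and classify each by sign(x_j-x_i) * sign(y_j-y_i).
  (1,2):dx=-2,dy=+5->D; (1,3):dx=-1,dy=+3->D; (1,4):dx=-7,dy=-3->C; (1,5):dx=-6,dy=-2->C
  (2,3):dx=+1,dy=-2->D; (2,4):dx=-5,dy=-8->C; (2,5):dx=-4,dy=-7->C; (3,4):dx=-6,dy=-6->C
  (3,5):dx=-5,dy=-5->C; (4,5):dx=+1,dy=+1->C
Step 2: C = 7, D = 3, total pairs = 10.
Step 3: tau = (C - D)/(n(n-1)/2) = (7 - 3)/10 = 0.400000.
Step 4: Exact two-sided p-value (enumerate n! = 120 permutations of y under H0): p = 0.483333.
Step 5: alpha = 0.1. fail to reject H0.

tau_b = 0.4000 (C=7, D=3), p = 0.483333, fail to reject H0.


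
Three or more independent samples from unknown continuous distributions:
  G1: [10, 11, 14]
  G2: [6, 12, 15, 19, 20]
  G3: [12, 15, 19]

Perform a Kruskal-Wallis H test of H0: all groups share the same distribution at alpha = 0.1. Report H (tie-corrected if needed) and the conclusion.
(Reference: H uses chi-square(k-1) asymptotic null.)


Step 1: Combine all N = 11 observations and assign midranks.
sorted (value, group, rank): (6,G2,1), (10,G1,2), (11,G1,3), (12,G2,4.5), (12,G3,4.5), (14,G1,6), (15,G2,7.5), (15,G3,7.5), (19,G2,9.5), (19,G3,9.5), (20,G2,11)
Step 2: Sum ranks within each group.
R_1 = 11 (n_1 = 3)
R_2 = 33.5 (n_2 = 5)
R_3 = 21.5 (n_3 = 3)
Step 3: H = 12/(N(N+1)) * sum(R_i^2/n_i) - 3(N+1)
     = 12/(11*12) * (11^2/3 + 33.5^2/5 + 21.5^2/3) - 3*12
     = 0.090909 * 418.867 - 36
     = 2.078788.
Step 4: Ties present; correction factor C = 1 - 18/(11^3 - 11) = 0.986364. Corrected H = 2.078788 / 0.986364 = 2.107527.
Step 5: Under H0, H ~ chi^2(2); p-value = 0.348623.
Step 6: alpha = 0.1. fail to reject H0.

H = 2.1075, df = 2, p = 0.348623, fail to reject H0.


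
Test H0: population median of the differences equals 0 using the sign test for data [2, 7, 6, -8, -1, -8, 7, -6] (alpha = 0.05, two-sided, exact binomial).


Step 1: Discard zero differences. Original n = 8; n_eff = number of nonzero differences = 8.
Nonzero differences (with sign): +2, +7, +6, -8, -1, -8, +7, -6
Step 2: Count signs: positive = 4, negative = 4.
Step 3: Under H0: P(positive) = 0.5, so the number of positives S ~ Bin(8, 0.5).
Step 4: Two-sided exact p-value = sum of Bin(8,0.5) probabilities at or below the observed probability = 1.000000.
Step 5: alpha = 0.05. fail to reject H0.

n_eff = 8, pos = 4, neg = 4, p = 1.000000, fail to reject H0.


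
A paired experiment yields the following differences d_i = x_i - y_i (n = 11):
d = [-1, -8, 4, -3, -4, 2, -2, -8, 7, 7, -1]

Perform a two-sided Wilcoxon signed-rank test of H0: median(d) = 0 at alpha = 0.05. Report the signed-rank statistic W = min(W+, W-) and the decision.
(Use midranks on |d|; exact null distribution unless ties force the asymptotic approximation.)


Step 1: Drop any zero differences (none here) and take |d_i|.
|d| = [1, 8, 4, 3, 4, 2, 2, 8, 7, 7, 1]
Step 2: Midrank |d_i| (ties get averaged ranks).
ranks: |1|->1.5, |8|->10.5, |4|->6.5, |3|->5, |4|->6.5, |2|->3.5, |2|->3.5, |8|->10.5, |7|->8.5, |7|->8.5, |1|->1.5
Step 3: Attach original signs; sum ranks with positive sign and with negative sign.
W+ = 6.5 + 3.5 + 8.5 + 8.5 = 27
W- = 1.5 + 10.5 + 5 + 6.5 + 3.5 + 10.5 + 1.5 = 39
(Check: W+ + W- = 66 should equal n(n+1)/2 = 66.)
Step 4: Test statistic W = min(W+, W-) = 27.
Step 5: Ties in |d|, so use the tie-corrected normal approximation.
        E[W] = n(n+1)/4 = 11*12/4 = 33.
        Tie groups: |d|=1 (t=2), |d|=2 (t=2), |d|=4 (t=2), |d|=7 (t=2), |d|=8 (t=2); sum(t^3 - t) = 30.
        Var[W] = n(n+1)(2n+1)/24 - sum(t^3-t)/48 = 3036/24 - 30/48 = 125.875.
        z = (W - E[W]) / sqrt(Var[W]) = (27 - 33) / 11.2194 = -0.5348.
        Two-sided p = 2*Phi(z) = 0.592797.
Step 6: alpha = 0.05. fail to reject H0.

W+ = 27, W- = 39, W = min = 27, p = 0.592797, fail to reject H0.


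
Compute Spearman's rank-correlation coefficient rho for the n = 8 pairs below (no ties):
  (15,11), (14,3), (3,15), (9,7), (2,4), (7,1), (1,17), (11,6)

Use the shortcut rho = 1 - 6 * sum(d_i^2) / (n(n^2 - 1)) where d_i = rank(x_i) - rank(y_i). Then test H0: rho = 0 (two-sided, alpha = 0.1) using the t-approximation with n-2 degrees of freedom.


Step 1: Rank x and y separately (midranks; no ties here).
rank(x): 15->8, 14->7, 3->3, 9->5, 2->2, 7->4, 1->1, 11->6
rank(y): 11->6, 3->2, 15->7, 7->5, 4->3, 1->1, 17->8, 6->4
Step 2: d_i = R_x(i) - R_y(i); compute d_i^2.
  (8-6)^2=4, (7-2)^2=25, (3-7)^2=16, (5-5)^2=0, (2-3)^2=1, (4-1)^2=9, (1-8)^2=49, (6-4)^2=4
sum(d^2) = 108.
Step 3: rho = 1 - 6*108 / (8*(8^2 - 1)) = 1 - 648/504 = -0.285714.
Step 4: Under H0, t = rho * sqrt((n-2)/(1-rho^2)) = -0.7303 ~ t(6).
Step 5: Two-sided p-value from the t-distribution with 6 df = 0.492726.
Step 6: alpha = 0.1. fail to reject H0.

rho = -0.2857, p = 0.492726, fail to reject H0 at alpha = 0.1.


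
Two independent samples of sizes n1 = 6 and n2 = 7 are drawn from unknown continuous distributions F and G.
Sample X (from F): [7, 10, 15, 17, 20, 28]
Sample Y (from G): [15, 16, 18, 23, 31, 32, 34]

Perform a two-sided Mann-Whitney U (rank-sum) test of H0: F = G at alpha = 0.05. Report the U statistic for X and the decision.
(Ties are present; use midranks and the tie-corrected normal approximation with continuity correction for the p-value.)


Step 1: Combine and sort all 13 observations; assign midranks.
sorted (value, group): (7,X), (10,X), (15,X), (15,Y), (16,Y), (17,X), (18,Y), (20,X), (23,Y), (28,X), (31,Y), (32,Y), (34,Y)
ranks: 7->1, 10->2, 15->3.5, 15->3.5, 16->5, 17->6, 18->7, 20->8, 23->9, 28->10, 31->11, 32->12, 34->13
Step 2: Rank sum for X: R1 = 1 + 2 + 3.5 + 6 + 8 + 10 = 30.5.
Step 3: U_X = R1 - n1(n1+1)/2 = 30.5 - 6*7/2 = 30.5 - 21 = 9.5.
       U_Y = n1*n2 - U_X = 42 - 9.5 = 32.5.
Step 4: Ties are present, so use the tie-corrected normal approximation (with continuity correction) for the p-value.
Step 5: p-value = 0.115582; compare to alpha = 0.05. fail to reject H0.

U_X = 9.5, p = 0.115582, fail to reject H0 at alpha = 0.05.


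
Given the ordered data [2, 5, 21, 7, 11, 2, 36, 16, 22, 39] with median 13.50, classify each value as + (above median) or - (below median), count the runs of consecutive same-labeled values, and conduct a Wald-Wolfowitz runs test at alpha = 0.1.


Step 1: Compute median = 13.50; label A = above, B = below.
Labels in order: BBABBBAAAA  (n_A = 5, n_B = 5)
Step 2: Count runs R = 4.
Step 3: Under H0 (random ordering), E[R] = 2*n_A*n_B/(n_A+n_B) + 1 = 2*5*5/10 + 1 = 6.0000.
        Var[R] = 2*n_A*n_B*(2*n_A*n_B - n_A - n_B) / ((n_A+n_B)^2 * (n_A+n_B-1)) = 2000/900 = 2.2222.
        SD[R] = 1.4907.
Step 4: Continuity-corrected z = (R + 0.5 - E[R]) / SD[R] = (4 + 0.5 - 6.0000) / 1.4907 = -1.0062.
Step 5: Two-sided p-value via normal approximation = 2*(1 - Phi(|z|)) = 0.314305.
Step 6: alpha = 0.1. fail to reject H0.

R = 4, z = -1.0062, p = 0.314305, fail to reject H0.


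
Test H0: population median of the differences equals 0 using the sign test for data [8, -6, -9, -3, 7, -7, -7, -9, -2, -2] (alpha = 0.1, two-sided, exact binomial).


Step 1: Discard zero differences. Original n = 10; n_eff = number of nonzero differences = 10.
Nonzero differences (with sign): +8, -6, -9, -3, +7, -7, -7, -9, -2, -2
Step 2: Count signs: positive = 2, negative = 8.
Step 3: Under H0: P(positive) = 0.5, so the number of positives S ~ Bin(10, 0.5).
Step 4: Two-sided exact p-value = sum of Bin(10,0.5) probabilities at or below the observed probability = 0.109375.
Step 5: alpha = 0.1. fail to reject H0.

n_eff = 10, pos = 2, neg = 8, p = 0.109375, fail to reject H0.


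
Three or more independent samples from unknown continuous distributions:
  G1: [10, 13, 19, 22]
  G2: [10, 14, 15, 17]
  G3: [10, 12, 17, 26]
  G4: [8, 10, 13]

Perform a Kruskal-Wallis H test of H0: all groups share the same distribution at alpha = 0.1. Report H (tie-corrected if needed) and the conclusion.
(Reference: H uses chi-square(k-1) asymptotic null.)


Step 1: Combine all N = 15 observations and assign midranks.
sorted (value, group, rank): (8,G4,1), (10,G1,3.5), (10,G2,3.5), (10,G3,3.5), (10,G4,3.5), (12,G3,6), (13,G1,7.5), (13,G4,7.5), (14,G2,9), (15,G2,10), (17,G2,11.5), (17,G3,11.5), (19,G1,13), (22,G1,14), (26,G3,15)
Step 2: Sum ranks within each group.
R_1 = 38 (n_1 = 4)
R_2 = 34 (n_2 = 4)
R_3 = 36 (n_3 = 4)
R_4 = 12 (n_4 = 3)
Step 3: H = 12/(N(N+1)) * sum(R_i^2/n_i) - 3(N+1)
     = 12/(15*16) * (38^2/4 + 34^2/4 + 36^2/4 + 12^2/3) - 3*16
     = 0.050000 * 1022 - 48
     = 3.100000.
Step 4: Ties present; correction factor C = 1 - 72/(15^3 - 15) = 0.978571. Corrected H = 3.100000 / 0.978571 = 3.167883.
Step 5: Under H0, H ~ chi^2(3); p-value = 0.366458.
Step 6: alpha = 0.1. fail to reject H0.

H = 3.1679, df = 3, p = 0.366458, fail to reject H0.


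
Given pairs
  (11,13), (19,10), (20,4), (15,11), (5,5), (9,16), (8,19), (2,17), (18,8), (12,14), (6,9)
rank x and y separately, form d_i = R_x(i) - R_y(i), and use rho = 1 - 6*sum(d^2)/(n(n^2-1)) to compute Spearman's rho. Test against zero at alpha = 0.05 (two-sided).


Step 1: Rank x and y separately (midranks; no ties here).
rank(x): 11->6, 19->10, 20->11, 15->8, 5->2, 9->5, 8->4, 2->1, 18->9, 12->7, 6->3
rank(y): 13->7, 10->5, 4->1, 11->6, 5->2, 16->9, 19->11, 17->10, 8->3, 14->8, 9->4
Step 2: d_i = R_x(i) - R_y(i); compute d_i^2.
  (6-7)^2=1, (10-5)^2=25, (11-1)^2=100, (8-6)^2=4, (2-2)^2=0, (5-9)^2=16, (4-11)^2=49, (1-10)^2=81, (9-3)^2=36, (7-8)^2=1, (3-4)^2=1
sum(d^2) = 314.
Step 3: rho = 1 - 6*314 / (11*(11^2 - 1)) = 1 - 1884/1320 = -0.427273.
Step 4: Under H0, t = rho * sqrt((n-2)/(1-rho^2)) = -1.4177 ~ t(9).
Step 5: Two-sided p-value from the t-distribution with 9 df = 0.189944.
Step 6: alpha = 0.05. fail to reject H0.

rho = -0.4273, p = 0.189944, fail to reject H0 at alpha = 0.05.


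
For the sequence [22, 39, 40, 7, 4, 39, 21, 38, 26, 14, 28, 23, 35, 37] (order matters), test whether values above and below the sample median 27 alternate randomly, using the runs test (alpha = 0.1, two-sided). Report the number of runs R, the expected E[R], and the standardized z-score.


Step 1: Compute median = 27; label A = above, B = below.
Labels in order: BAABBABABBABAA  (n_A = 7, n_B = 7)
Step 2: Count runs R = 10.
Step 3: Under H0 (random ordering), E[R] = 2*n_A*n_B/(n_A+n_B) + 1 = 2*7*7/14 + 1 = 8.0000.
        Var[R] = 2*n_A*n_B*(2*n_A*n_B - n_A - n_B) / ((n_A+n_B)^2 * (n_A+n_B-1)) = 8232/2548 = 3.2308.
        SD[R] = 1.7974.
Step 4: Continuity-corrected z = (R - 0.5 - E[R]) / SD[R] = (10 - 0.5 - 8.0000) / 1.7974 = 0.8345.
Step 5: Two-sided p-value via normal approximation = 2*(1 - Phi(|z|)) = 0.403986.
Step 6: alpha = 0.1. fail to reject H0.

R = 10, z = 0.8345, p = 0.403986, fail to reject H0.


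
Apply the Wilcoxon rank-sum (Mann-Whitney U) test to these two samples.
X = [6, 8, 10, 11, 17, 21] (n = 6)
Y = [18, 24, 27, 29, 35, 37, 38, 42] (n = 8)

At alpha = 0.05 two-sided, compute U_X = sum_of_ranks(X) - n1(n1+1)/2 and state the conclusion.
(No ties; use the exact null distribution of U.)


Step 1: Combine and sort all 14 observations; assign midranks.
sorted (value, group): (6,X), (8,X), (10,X), (11,X), (17,X), (18,Y), (21,X), (24,Y), (27,Y), (29,Y), (35,Y), (37,Y), (38,Y), (42,Y)
ranks: 6->1, 8->2, 10->3, 11->4, 17->5, 18->6, 21->7, 24->8, 27->9, 29->10, 35->11, 37->12, 38->13, 42->14
Step 2: Rank sum for X: R1 = 1 + 2 + 3 + 4 + 5 + 7 = 22.
Step 3: U_X = R1 - n1(n1+1)/2 = 22 - 6*7/2 = 22 - 21 = 1.
       U_Y = n1*n2 - U_X = 48 - 1 = 47.
Step 4: No ties, so the exact null distribution of U (based on enumerating the C(14,6) = 3003 equally likely rank assignments) gives the two-sided p-value.
Step 5: p-value = 0.001332; compare to alpha = 0.05. reject H0.

U_X = 1, p = 0.001332, reject H0 at alpha = 0.05.


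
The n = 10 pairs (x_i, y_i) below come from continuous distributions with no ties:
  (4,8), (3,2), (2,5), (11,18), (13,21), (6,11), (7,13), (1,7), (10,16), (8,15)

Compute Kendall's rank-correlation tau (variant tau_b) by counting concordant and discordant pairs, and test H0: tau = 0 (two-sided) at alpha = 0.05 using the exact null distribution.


Step 1: Enumerate the 45 unordered pairs (i,j) with i<j and classify each by sign(x_j-x_i) * sign(y_j-y_i).
  (1,2):dx=-1,dy=-6->C; (1,3):dx=-2,dy=-3->C; (1,4):dx=+7,dy=+10->C; (1,5):dx=+9,dy=+13->C
  (1,6):dx=+2,dy=+3->C; (1,7):dx=+3,dy=+5->C; (1,8):dx=-3,dy=-1->C; (1,9):dx=+6,dy=+8->C
  (1,10):dx=+4,dy=+7->C; (2,3):dx=-1,dy=+3->D; (2,4):dx=+8,dy=+16->C; (2,5):dx=+10,dy=+19->C
  (2,6):dx=+3,dy=+9->C; (2,7):dx=+4,dy=+11->C; (2,8):dx=-2,dy=+5->D; (2,9):dx=+7,dy=+14->C
  (2,10):dx=+5,dy=+13->C; (3,4):dx=+9,dy=+13->C; (3,5):dx=+11,dy=+16->C; (3,6):dx=+4,dy=+6->C
  (3,7):dx=+5,dy=+8->C; (3,8):dx=-1,dy=+2->D; (3,9):dx=+8,dy=+11->C; (3,10):dx=+6,dy=+10->C
  (4,5):dx=+2,dy=+3->C; (4,6):dx=-5,dy=-7->C; (4,7):dx=-4,dy=-5->C; (4,8):dx=-10,dy=-11->C
  (4,9):dx=-1,dy=-2->C; (4,10):dx=-3,dy=-3->C; (5,6):dx=-7,dy=-10->C; (5,7):dx=-6,dy=-8->C
  (5,8):dx=-12,dy=-14->C; (5,9):dx=-3,dy=-5->C; (5,10):dx=-5,dy=-6->C; (6,7):dx=+1,dy=+2->C
  (6,8):dx=-5,dy=-4->C; (6,9):dx=+4,dy=+5->C; (6,10):dx=+2,dy=+4->C; (7,8):dx=-6,dy=-6->C
  (7,9):dx=+3,dy=+3->C; (7,10):dx=+1,dy=+2->C; (8,9):dx=+9,dy=+9->C; (8,10):dx=+7,dy=+8->C
  (9,10):dx=-2,dy=-1->C
Step 2: C = 42, D = 3, total pairs = 45.
Step 3: tau = (C - D)/(n(n-1)/2) = (42 - 3)/45 = 0.866667.
Step 4: Exact two-sided p-value (enumerate n! = 3628800 permutations of y under H0): p = 0.000115.
Step 5: alpha = 0.05. reject H0.

tau_b = 0.8667 (C=42, D=3), p = 0.000115, reject H0.


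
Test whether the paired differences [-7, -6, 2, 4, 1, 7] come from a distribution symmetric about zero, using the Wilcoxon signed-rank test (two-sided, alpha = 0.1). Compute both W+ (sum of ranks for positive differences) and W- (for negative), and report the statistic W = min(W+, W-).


Step 1: Drop any zero differences (none here) and take |d_i|.
|d| = [7, 6, 2, 4, 1, 7]
Step 2: Midrank |d_i| (ties get averaged ranks).
ranks: |7|->5.5, |6|->4, |2|->2, |4|->3, |1|->1, |7|->5.5
Step 3: Attach original signs; sum ranks with positive sign and with negative sign.
W+ = 2 + 3 + 1 + 5.5 = 11.5
W- = 5.5 + 4 = 9.5
(Check: W+ + W- = 21 should equal n(n+1)/2 = 21.)
Step 4: Test statistic W = min(W+, W-) = 9.5.
Step 5: Ties in |d|, so use the tie-corrected normal approximation.
        E[W] = n(n+1)/4 = 6*7/4 = 10.5.
        Tie groups: |d|=7 (t=2); sum(t^3 - t) = 6.
        Var[W] = n(n+1)(2n+1)/24 - sum(t^3-t)/48 = 546/24 - 6/48 = 22.625.
        z = (W - E[W]) / sqrt(Var[W]) = (9.5 - 10.5) / 4.7566 = -0.2102.
        Two-sided p = 2*Phi(z) = 0.833484.
Step 6: alpha = 0.1. fail to reject H0.

W+ = 11.5, W- = 9.5, W = min = 9.5, p = 0.833484, fail to reject H0.


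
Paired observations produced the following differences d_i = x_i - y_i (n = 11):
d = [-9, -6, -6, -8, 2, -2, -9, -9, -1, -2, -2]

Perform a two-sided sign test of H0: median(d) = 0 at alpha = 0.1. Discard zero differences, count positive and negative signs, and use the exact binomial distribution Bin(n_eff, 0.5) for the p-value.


Step 1: Discard zero differences. Original n = 11; n_eff = number of nonzero differences = 11.
Nonzero differences (with sign): -9, -6, -6, -8, +2, -2, -9, -9, -1, -2, -2
Step 2: Count signs: positive = 1, negative = 10.
Step 3: Under H0: P(positive) = 0.5, so the number of positives S ~ Bin(11, 0.5).
Step 4: Two-sided exact p-value = sum of Bin(11,0.5) probabilities at or below the observed probability = 0.011719.
Step 5: alpha = 0.1. reject H0.

n_eff = 11, pos = 1, neg = 10, p = 0.011719, reject H0.


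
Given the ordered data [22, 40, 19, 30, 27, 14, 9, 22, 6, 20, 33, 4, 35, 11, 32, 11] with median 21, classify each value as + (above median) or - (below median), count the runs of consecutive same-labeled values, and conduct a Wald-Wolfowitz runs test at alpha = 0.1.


Step 1: Compute median = 21; label A = above, B = below.
Labels in order: AABAABBABBABABAB  (n_A = 8, n_B = 8)
Step 2: Count runs R = 12.
Step 3: Under H0 (random ordering), E[R] = 2*n_A*n_B/(n_A+n_B) + 1 = 2*8*8/16 + 1 = 9.0000.
        Var[R] = 2*n_A*n_B*(2*n_A*n_B - n_A - n_B) / ((n_A+n_B)^2 * (n_A+n_B-1)) = 14336/3840 = 3.7333.
        SD[R] = 1.9322.
Step 4: Continuity-corrected z = (R - 0.5 - E[R]) / SD[R] = (12 - 0.5 - 9.0000) / 1.9322 = 1.2939.
Step 5: Two-sided p-value via normal approximation = 2*(1 - Phi(|z|)) = 0.195709.
Step 6: alpha = 0.1. fail to reject H0.

R = 12, z = 1.2939, p = 0.195709, fail to reject H0.


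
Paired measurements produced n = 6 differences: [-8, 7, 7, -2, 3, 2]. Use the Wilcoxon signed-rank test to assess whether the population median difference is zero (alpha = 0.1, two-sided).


Step 1: Drop any zero differences (none here) and take |d_i|.
|d| = [8, 7, 7, 2, 3, 2]
Step 2: Midrank |d_i| (ties get averaged ranks).
ranks: |8|->6, |7|->4.5, |7|->4.5, |2|->1.5, |3|->3, |2|->1.5
Step 3: Attach original signs; sum ranks with positive sign and with negative sign.
W+ = 4.5 + 4.5 + 3 + 1.5 = 13.5
W- = 6 + 1.5 = 7.5
(Check: W+ + W- = 21 should equal n(n+1)/2 = 21.)
Step 4: Test statistic W = min(W+, W-) = 7.5.
Step 5: Ties in |d|, so use the tie-corrected normal approximation.
        E[W] = n(n+1)/4 = 6*7/4 = 10.5.
        Tie groups: |d|=2 (t=2), |d|=7 (t=2); sum(t^3 - t) = 12.
        Var[W] = n(n+1)(2n+1)/24 - sum(t^3-t)/48 = 546/24 - 12/48 = 22.5.
        z = (W - E[W]) / sqrt(Var[W]) = (7.5 - 10.5) / 4.7434 = -0.6325.
        Two-sided p = 2*Phi(z) = 0.527089.
Step 6: alpha = 0.1. fail to reject H0.

W+ = 13.5, W- = 7.5, W = min = 7.5, p = 0.527089, fail to reject H0.


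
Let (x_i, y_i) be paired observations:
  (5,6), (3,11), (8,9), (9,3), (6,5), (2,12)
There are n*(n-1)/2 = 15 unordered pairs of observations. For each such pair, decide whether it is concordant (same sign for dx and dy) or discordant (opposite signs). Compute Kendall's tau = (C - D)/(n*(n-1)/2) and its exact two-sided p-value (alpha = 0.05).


Step 1: Enumerate the 15 unordered pairs (i,j) with i<j and classify each by sign(x_j-x_i) * sign(y_j-y_i).
  (1,2):dx=-2,dy=+5->D; (1,3):dx=+3,dy=+3->C; (1,4):dx=+4,dy=-3->D; (1,5):dx=+1,dy=-1->D
  (1,6):dx=-3,dy=+6->D; (2,3):dx=+5,dy=-2->D; (2,4):dx=+6,dy=-8->D; (2,5):dx=+3,dy=-6->D
  (2,6):dx=-1,dy=+1->D; (3,4):dx=+1,dy=-6->D; (3,5):dx=-2,dy=-4->C; (3,6):dx=-6,dy=+3->D
  (4,5):dx=-3,dy=+2->D; (4,6):dx=-7,dy=+9->D; (5,6):dx=-4,dy=+7->D
Step 2: C = 2, D = 13, total pairs = 15.
Step 3: tau = (C - D)/(n(n-1)/2) = (2 - 13)/15 = -0.733333.
Step 4: Exact two-sided p-value (enumerate n! = 720 permutations of y under H0): p = 0.055556.
Step 5: alpha = 0.05. fail to reject H0.

tau_b = -0.7333 (C=2, D=13), p = 0.055556, fail to reject H0.


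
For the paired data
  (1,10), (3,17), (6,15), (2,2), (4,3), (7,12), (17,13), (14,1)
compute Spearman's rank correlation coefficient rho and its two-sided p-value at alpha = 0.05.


Step 1: Rank x and y separately (midranks; no ties here).
rank(x): 1->1, 3->3, 6->5, 2->2, 4->4, 7->6, 17->8, 14->7
rank(y): 10->4, 17->8, 15->7, 2->2, 3->3, 12->5, 13->6, 1->1
Step 2: d_i = R_x(i) - R_y(i); compute d_i^2.
  (1-4)^2=9, (3-8)^2=25, (5-7)^2=4, (2-2)^2=0, (4-3)^2=1, (6-5)^2=1, (8-6)^2=4, (7-1)^2=36
sum(d^2) = 80.
Step 3: rho = 1 - 6*80 / (8*(8^2 - 1)) = 1 - 480/504 = 0.047619.
Step 4: Under H0, t = rho * sqrt((n-2)/(1-rho^2)) = 0.1168 ~ t(6).
Step 5: Two-sided p-value from the t-distribution with 6 df = 0.910849.
Step 6: alpha = 0.05. fail to reject H0.

rho = 0.0476, p = 0.910849, fail to reject H0 at alpha = 0.05.


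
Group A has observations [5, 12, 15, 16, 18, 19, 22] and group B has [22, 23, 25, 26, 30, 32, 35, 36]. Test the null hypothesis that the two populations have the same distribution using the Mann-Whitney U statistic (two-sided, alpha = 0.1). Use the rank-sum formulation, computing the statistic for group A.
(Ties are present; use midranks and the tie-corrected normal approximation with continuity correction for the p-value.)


Step 1: Combine and sort all 15 observations; assign midranks.
sorted (value, group): (5,X), (12,X), (15,X), (16,X), (18,X), (19,X), (22,X), (22,Y), (23,Y), (25,Y), (26,Y), (30,Y), (32,Y), (35,Y), (36,Y)
ranks: 5->1, 12->2, 15->3, 16->4, 18->5, 19->6, 22->7.5, 22->7.5, 23->9, 25->10, 26->11, 30->12, 32->13, 35->14, 36->15
Step 2: Rank sum for X: R1 = 1 + 2 + 3 + 4 + 5 + 6 + 7.5 = 28.5.
Step 3: U_X = R1 - n1(n1+1)/2 = 28.5 - 7*8/2 = 28.5 - 28 = 0.5.
       U_Y = n1*n2 - U_X = 56 - 0.5 = 55.5.
Step 4: Ties are present, so use the tie-corrected normal approximation (with continuity correction) for the p-value.
Step 5: p-value = 0.001763; compare to alpha = 0.1. reject H0.

U_X = 0.5, p = 0.001763, reject H0 at alpha = 0.1.


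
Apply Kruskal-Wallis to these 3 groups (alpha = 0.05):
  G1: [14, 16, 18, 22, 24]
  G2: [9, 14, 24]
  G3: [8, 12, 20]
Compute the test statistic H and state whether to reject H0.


Step 1: Combine all N = 11 observations and assign midranks.
sorted (value, group, rank): (8,G3,1), (9,G2,2), (12,G3,3), (14,G1,4.5), (14,G2,4.5), (16,G1,6), (18,G1,7), (20,G3,8), (22,G1,9), (24,G1,10.5), (24,G2,10.5)
Step 2: Sum ranks within each group.
R_1 = 37 (n_1 = 5)
R_2 = 17 (n_2 = 3)
R_3 = 12 (n_3 = 3)
Step 3: H = 12/(N(N+1)) * sum(R_i^2/n_i) - 3(N+1)
     = 12/(11*12) * (37^2/5 + 17^2/3 + 12^2/3) - 3*12
     = 0.090909 * 418.133 - 36
     = 2.012121.
Step 4: Ties present; correction factor C = 1 - 12/(11^3 - 11) = 0.990909. Corrected H = 2.012121 / 0.990909 = 2.030581.
Step 5: Under H0, H ~ chi^2(2); p-value = 0.362297.
Step 6: alpha = 0.05. fail to reject H0.

H = 2.0306, df = 2, p = 0.362297, fail to reject H0.


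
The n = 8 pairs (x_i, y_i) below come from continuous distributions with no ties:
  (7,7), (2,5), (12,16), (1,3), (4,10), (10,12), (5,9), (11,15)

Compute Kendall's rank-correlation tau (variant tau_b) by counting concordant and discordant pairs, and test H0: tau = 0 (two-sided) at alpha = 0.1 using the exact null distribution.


Step 1: Enumerate the 28 unordered pairs (i,j) with i<j and classify each by sign(x_j-x_i) * sign(y_j-y_i).
  (1,2):dx=-5,dy=-2->C; (1,3):dx=+5,dy=+9->C; (1,4):dx=-6,dy=-4->C; (1,5):dx=-3,dy=+3->D
  (1,6):dx=+3,dy=+5->C; (1,7):dx=-2,dy=+2->D; (1,8):dx=+4,dy=+8->C; (2,3):dx=+10,dy=+11->C
  (2,4):dx=-1,dy=-2->C; (2,5):dx=+2,dy=+5->C; (2,6):dx=+8,dy=+7->C; (2,7):dx=+3,dy=+4->C
  (2,8):dx=+9,dy=+10->C; (3,4):dx=-11,dy=-13->C; (3,5):dx=-8,dy=-6->C; (3,6):dx=-2,dy=-4->C
  (3,7):dx=-7,dy=-7->C; (3,8):dx=-1,dy=-1->C; (4,5):dx=+3,dy=+7->C; (4,6):dx=+9,dy=+9->C
  (4,7):dx=+4,dy=+6->C; (4,8):dx=+10,dy=+12->C; (5,6):dx=+6,dy=+2->C; (5,7):dx=+1,dy=-1->D
  (5,8):dx=+7,dy=+5->C; (6,7):dx=-5,dy=-3->C; (6,8):dx=+1,dy=+3->C; (7,8):dx=+6,dy=+6->C
Step 2: C = 25, D = 3, total pairs = 28.
Step 3: tau = (C - D)/(n(n-1)/2) = (25 - 3)/28 = 0.785714.
Step 4: Exact two-sided p-value (enumerate n! = 40320 permutations of y under H0): p = 0.005506.
Step 5: alpha = 0.1. reject H0.

tau_b = 0.7857 (C=25, D=3), p = 0.005506, reject H0.
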